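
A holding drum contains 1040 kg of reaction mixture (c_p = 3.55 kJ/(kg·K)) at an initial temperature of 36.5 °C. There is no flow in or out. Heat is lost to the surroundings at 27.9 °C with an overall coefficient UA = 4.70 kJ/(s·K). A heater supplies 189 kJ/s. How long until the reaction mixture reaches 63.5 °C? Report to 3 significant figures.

Lumped-capacitance energy balance: M c_p dT/dt = UA(T_amb − T) + Q̇.
τ = M c_p/UA = 785.53 s; T_ss = T_amb + Q̇/UA = 27.9 + 189/4.70 = 68.113 °C.
T(t) = T_ss + (T₀ − T_ss)e^(−t/τ); set T = 63.5:
t = −τ ln[(T − T_ss)/(T₀ − T_ss)] = −785.53 · ln(0.14591) = 1511.9 s.

1510 s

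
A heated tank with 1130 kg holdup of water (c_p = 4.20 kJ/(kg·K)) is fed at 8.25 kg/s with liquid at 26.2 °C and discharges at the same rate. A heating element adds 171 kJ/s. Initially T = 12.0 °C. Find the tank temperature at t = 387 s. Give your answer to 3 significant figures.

First-law balance (no shaft work): M c_p dT/dt = ṁ c_p (T_in − T) + 171.
τ = M/ṁ = 136.97 s; T_ss = T_in + Q̇/(ṁ c_p) = 26.2 + 171/(8.25·4.20) = 31.135 °C.
T approaches T_ss exponentially: T(t) = T_ss + (T₀ − T_ss) e^(−t/τ).
T(387) = 31.135 + (-19.135)·e^(−387/136.97) = 31.135 + (-19.135)·0.059282 = 30.001 °C.

30.0 °C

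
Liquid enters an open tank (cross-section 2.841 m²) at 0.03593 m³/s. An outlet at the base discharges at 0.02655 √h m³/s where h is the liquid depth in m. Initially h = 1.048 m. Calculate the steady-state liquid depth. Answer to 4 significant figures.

Level balance: A dh/dt = 0.03593 − 0.02655 √h. Setting dh/dt = 0:
Q_in = 0.02655 √h_ss ⇒ √h_ss = 0.03593/0.02655 = 1.35330.
h_ss = 1.35330² = 1.83141 m. (Since h₀ = 1.048 m < h_ss, the level will rise toward this value.)

1.831 m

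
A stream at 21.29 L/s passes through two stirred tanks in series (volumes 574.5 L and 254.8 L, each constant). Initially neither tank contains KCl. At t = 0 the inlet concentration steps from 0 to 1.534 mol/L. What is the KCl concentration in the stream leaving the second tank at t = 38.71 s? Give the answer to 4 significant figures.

Each tank obeys Vᵢ dCᵢ/dt = Q(Cᵢ₋₁ − Cᵢ), so τᵢ = Vᵢ/Q.
τ₁ = 574.5/21.29 = 26.9845 s; τ₂ = 254.8/21.29 = 11.9681 s.
Solving the cascade with C₁(0)=C₂(0)=0 gives C₂(t) = C_in[1 − (τ₁ e^(−t/τ₁) − τ₂ e^(−t/τ₂))/(τ₁ − τ₂)].
At t = 38.71: e^(−t/τ₁) = 0.238228, e^(−t/τ₂) = 0.0393822.
C₂ = 1.534·[1 − (26.9845·0.238228 − 11.9681·0.0393822)/(15.0164)] = 1.534·0.603292 = 0.925451 mol/L.

0.9255 mol/L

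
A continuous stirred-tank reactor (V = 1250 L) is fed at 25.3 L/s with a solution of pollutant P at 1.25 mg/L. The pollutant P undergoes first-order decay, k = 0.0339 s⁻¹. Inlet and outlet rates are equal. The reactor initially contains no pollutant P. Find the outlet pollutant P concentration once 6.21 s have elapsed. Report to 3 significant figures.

Species balance: V dC/dt = Q C_in − Q C − k V C.
This is linear with rate a = Q/V + k = 0.054140 s⁻¹.
C_ss = Q C_in/(Q + kV) = 0.46731 mg/L; C(t) = C_ss + (C₀ − C_ss) e^(−a t).
C(6.21) = 0.46731 + (-0.46731)·e^(−0.054140·6.21) = 0.46731 + (-0.46731)·0.71447 = 0.13343 mg/L.

0.133 mg/L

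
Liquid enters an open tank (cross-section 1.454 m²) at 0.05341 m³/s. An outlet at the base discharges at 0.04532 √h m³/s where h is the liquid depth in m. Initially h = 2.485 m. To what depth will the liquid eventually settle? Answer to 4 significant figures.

1.389 m

Mass balance (ρ constant): A dh/dt = Q_in − 0.04532 √h. At steady state dh/dt = 0:
Q_in = 0.04532 √h_ss ⇒ √h_ss = 0.05341/0.04532 = 1.17851.
h_ss = 1.17851² = 1.38888 m. (Since h₀ = 2.485 m > h_ss, the level will fall toward this value.)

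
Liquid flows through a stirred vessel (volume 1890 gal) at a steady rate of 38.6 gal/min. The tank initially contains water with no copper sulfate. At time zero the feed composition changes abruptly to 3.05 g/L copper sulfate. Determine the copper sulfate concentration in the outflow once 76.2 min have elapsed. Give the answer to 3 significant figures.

2.41 g/L

Transient balance on the dissolved component: V dC/dt = Q(C_in − C).
So dC/dt = (C_in − C)/τ with τ = V/Q = 1890/38.6 = 48.964 min.
This is linear first-order; C(t) = C_in + (C₀ − C_in) e^(−t/τ).
C(76.2) = 3.05 + (0 − 3.05)·e^(−76.2/48.964) = 3.05 + (-3.0500)·0.21092 = 2.4067 g/L.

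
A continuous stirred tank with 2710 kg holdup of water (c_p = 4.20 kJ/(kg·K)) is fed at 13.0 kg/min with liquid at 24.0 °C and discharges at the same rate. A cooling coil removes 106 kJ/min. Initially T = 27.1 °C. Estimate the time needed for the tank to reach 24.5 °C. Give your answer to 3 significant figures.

M c_p dT/dt = ṁ c_p (T_in − T) − Q̇.
τ = M/ṁ = 208.46 min; T_ss = T_in − Q̇/(ṁ c_p) = 22.059 °C.
T(t) = T_ss + (T₀ − T_ss) e^(−t/τ). Set T = 24.5:
e^(−t/τ) = (24.5 − 22.059)/(27.1 − 22.059) = 0.48427
t = −208.46 · ln(0.48427) = 151.16 min.

151 min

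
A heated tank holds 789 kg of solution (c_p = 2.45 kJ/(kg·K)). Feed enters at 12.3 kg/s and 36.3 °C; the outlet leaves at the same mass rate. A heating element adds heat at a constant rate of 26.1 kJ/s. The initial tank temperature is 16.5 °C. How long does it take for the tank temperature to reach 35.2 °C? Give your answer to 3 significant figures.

151 s

M c_p dT/dt = ṁ c_p (T_in − T) + Q̇.
τ = M/ṁ = 64.146 s; T_ss = T_in + Q̇/(ṁ c_p) = 37.166 °C.
T(t) = T_ss + (T₀ − T_ss) e^(−t/τ). Set T = 35.2:
e^(−t/τ) = (35.2 − 37.166)/(16.5 − 37.166) = 0.095137
t = −64.146 · ln(0.095137) = 150.90 s.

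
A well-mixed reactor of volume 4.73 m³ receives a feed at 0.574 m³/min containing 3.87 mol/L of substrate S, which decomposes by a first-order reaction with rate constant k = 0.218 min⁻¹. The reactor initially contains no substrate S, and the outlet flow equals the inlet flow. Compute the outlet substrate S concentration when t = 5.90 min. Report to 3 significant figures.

1.20 mol/L

Accumulation = in − out − consumed: V dC/dt = Q C_in − Q C − k V C.
This is linear with rate a = Q/V + k = 0.33935 min⁻¹.
C_ss = Q C_in/(Q + kV) = 1.3839 mol/L; C(t) = C_ss + (C₀ − C_ss) e^(−a t).
C(5.90) = 1.3839 + (-1.3839)·e^(−0.33935·5.90) = 1.3839 + (-1.3839)·0.13504 = 1.1970 mol/L.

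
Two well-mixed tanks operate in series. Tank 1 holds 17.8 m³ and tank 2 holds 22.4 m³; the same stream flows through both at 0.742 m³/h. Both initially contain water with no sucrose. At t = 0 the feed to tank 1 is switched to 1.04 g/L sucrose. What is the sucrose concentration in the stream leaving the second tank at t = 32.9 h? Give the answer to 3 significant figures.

Each tank obeys Vᵢ dCᵢ/dt = Q(Cᵢ₋₁ − Cᵢ), so τᵢ = Vᵢ/Q.
τ₁ = 17.8/0.742 = 23.989 h; τ₂ = 22.4/0.742 = 30.189 h.
Solving the cascade with C₁(0)=C₂(0)=0 gives C₂(t) = C_in[1 − (τ₁ e^(−t/τ₁) − τ₂ e^(−t/τ₂))/(τ₁ − τ₂)].
At t = 32.9: e^(−t/τ₁) = 0.25374, e^(−t/τ₂) = 0.33628.
C₂ = 1.04·[1 − (23.989·0.25374 − 30.189·0.33628)/(-6.1995)] = 1.04·0.34432 = 0.35810 g/L.

0.358 g/L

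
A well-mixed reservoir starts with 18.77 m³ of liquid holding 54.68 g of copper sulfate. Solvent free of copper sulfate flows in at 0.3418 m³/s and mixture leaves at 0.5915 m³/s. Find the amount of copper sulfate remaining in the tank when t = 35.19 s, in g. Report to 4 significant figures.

Total volume: dV/dt = Q_in − Q_out = -0.249700 m³/s, so V(t) = 18.77 − 0.249700 t and V(35.19) = 9.98306 m³.
Solute balance: dm/dt = 0 − Q_out C = −Q_out m/V(t).
dm/m = −Q_out dt/(V₀ − 0.249700 t); integrating gives ln(m/m₀) = −(Q_out/(Q_in−Q_out)) ln(V/V₀).
m = m₀ (V₀/V)^(Q_out/(Q_in−Q_out)) = 54.68 × (18.77/9.98306)^(-2.36884) = 12.2543 g.

12.25 g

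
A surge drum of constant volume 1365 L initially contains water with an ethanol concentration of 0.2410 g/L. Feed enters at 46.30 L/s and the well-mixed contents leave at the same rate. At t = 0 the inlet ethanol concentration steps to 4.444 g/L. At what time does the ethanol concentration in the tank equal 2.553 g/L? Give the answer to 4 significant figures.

Species balance: V dC/dt = Q(C_in − C) ⇒ τ = V/Q = 29.4816 s.
C(t) = C_in + (C₀ − C_in) e^(−t/τ). Set C = 2.553 and solve for t:
e^(−t/τ) = (C − C_in)/(C₀ − C_in) = (2.553 − 4.444)/(0.2410 − 4.444) = 0.449917
t = −τ ln(…) = 29.4816 × 0.798693 = 23.5468 s.

23.55 s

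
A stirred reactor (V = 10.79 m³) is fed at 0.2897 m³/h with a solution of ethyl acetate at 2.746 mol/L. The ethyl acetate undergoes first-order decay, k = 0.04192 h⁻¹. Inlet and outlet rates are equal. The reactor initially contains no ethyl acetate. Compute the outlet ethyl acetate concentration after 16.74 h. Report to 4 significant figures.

Species balance: V dC/dt = Q C_in − Q C − k V C.
This is linear with rate a = Q/V + k = 0.0687689 h⁻¹.
C_ss = Q C_in/(Q + kV) = 1.07210 mol/L; C(t) = C_ss + (C₀ − C_ss) e^(−a t).
C(16.74) = 1.07210 + (-1.07210)·e^(−0.0687689·16.74) = 1.07210 + (-1.07210)·0.316260 = 0.733038 mol/L.

0.7330 mol/L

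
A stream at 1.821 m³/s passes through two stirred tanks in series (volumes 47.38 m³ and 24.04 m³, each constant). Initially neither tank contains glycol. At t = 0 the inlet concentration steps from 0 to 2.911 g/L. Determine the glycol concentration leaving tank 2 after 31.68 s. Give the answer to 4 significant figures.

1.434 g/L

Each tank obeys Vᵢ dCᵢ/dt = Q(Cᵢ₋₁ − Cᵢ), so τᵢ = Vᵢ/Q.
τ₁ = 47.38/1.821 = 26.0187 s; τ₂ = 24.04/1.821 = 13.2015 s.
Tank 1: C₁ = C_in(1 − e^(−t/τ₁)). Tank 2 (τ₁ ≠ τ₂): C₂ = C_in[1 − (τ₁ e^(−t/τ₁) − τ₂ e^(−t/τ₂))/(τ₁ − τ₂)].
At t = 31.68: e^(−t/τ₁) = 0.295943, e^(−t/τ₂) = 0.0907433.
C₂ = 2.911·[1 − (26.0187·0.295943 − 13.2015·0.0907433)/(12.8171)] = 2.911·0.492702 = 1.43426 g/L.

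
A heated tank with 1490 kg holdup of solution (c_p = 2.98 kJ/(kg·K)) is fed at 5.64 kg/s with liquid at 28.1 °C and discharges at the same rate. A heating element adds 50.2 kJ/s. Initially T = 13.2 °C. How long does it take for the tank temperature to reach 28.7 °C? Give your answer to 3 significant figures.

M c_p dT/dt = ṁ c_p (T_in − T) + Q̇.
τ = M/ṁ = 264.18 s; T_ss = T_in + Q̇/(ṁ c_p) = 31.087 °C.
T(t) = T_ss + (T₀ − T_ss) e^(−t/τ). Set T = 28.7:
e^(−t/τ) = (28.7 − 31.087)/(13.2 − 31.087) = 0.13344
t = −264.18 · ln(0.13344) = 532.09 s.

532 s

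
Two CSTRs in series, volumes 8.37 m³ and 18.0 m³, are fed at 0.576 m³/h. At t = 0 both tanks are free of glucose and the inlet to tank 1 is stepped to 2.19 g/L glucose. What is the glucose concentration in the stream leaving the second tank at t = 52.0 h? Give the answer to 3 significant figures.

Time constants: τᵢ = Vᵢ/Q for each well-mixed tank.
τ₁ = 8.37/0.576 = 14.531 h; τ₂ = 18.0/0.576 = 31.250 h.
Tank 1: C₁ = C_in(1 − e^(−t/τ₁)). Tank 2 (τ₁ ≠ τ₂): C₂ = C_in[1 − (τ₁ e^(−t/τ₁) − τ₂ e^(−t/τ₂))/(τ₁ − τ₂)].
At t = 52.0: e^(−t/τ₁) = 0.027918, e^(−t/τ₂) = 0.18938.
C₂ = 2.19·[1 − (14.531·0.027918 − 31.250·0.18938)/(-16.719)] = 2.19·0.67028 = 1.4679 g/L.

1.47 g/L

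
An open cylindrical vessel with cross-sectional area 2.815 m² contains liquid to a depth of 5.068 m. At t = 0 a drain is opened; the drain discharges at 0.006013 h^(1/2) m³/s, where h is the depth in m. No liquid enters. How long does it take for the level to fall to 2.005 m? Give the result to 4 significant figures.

782.0 s

Volume balance on the tank: A dh/dt = −0.006013 √h.
This is separable: 2 d(√h)/dt = −0.006013/A, so √h = √h₀ − (0.006013/(2A)) t.
t = 2A(√h₀ − √h)/0.006013 = 2·2.815·(√5.068 − √2.005)/0.006013
  = 5.63000 × (2.25122 − 1.41598) / 0.006013 = 782.041 s.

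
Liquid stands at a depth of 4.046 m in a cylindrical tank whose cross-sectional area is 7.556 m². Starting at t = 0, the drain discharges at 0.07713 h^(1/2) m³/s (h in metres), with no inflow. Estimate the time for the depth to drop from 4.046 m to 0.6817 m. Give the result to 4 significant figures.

232.3 s

A dh/dt = −Q_out = −0.07713 √h.
Separate and integrate: 2(√h − √h₀) = −(0.07713/A) t.
t = 2A(√h₀ − √h)/0.07713 = 2·7.556·(√4.046 − √0.6817)/0.07713
  = 15.1120 × (2.01147 − 0.825651) / 0.07713 = 232.336 s.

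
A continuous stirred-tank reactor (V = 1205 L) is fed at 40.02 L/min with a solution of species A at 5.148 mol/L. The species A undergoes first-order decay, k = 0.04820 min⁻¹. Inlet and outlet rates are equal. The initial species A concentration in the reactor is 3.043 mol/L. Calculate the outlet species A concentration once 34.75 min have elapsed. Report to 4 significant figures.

2.156 mol/L

Species balance: V dC/dt = Q C_in − Q C − k V C.
This is linear with rate a = Q/V + k = 0.0814116 min⁻¹.
C_ss = Q C_in/(Q + kV) = 2.10011 mol/L; C(t) = C_ss + (C₀ − C_ss) e^(−a t).
C(34.75) = 2.10011 + (0.942889)·e^(−0.0814116·34.75) = 2.10011 + (0.942889)·0.0590687 = 2.15581 mol/L.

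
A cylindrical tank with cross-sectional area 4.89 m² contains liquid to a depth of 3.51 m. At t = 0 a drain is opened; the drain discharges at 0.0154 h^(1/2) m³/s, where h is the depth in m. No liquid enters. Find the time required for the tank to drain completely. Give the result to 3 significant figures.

1190 s

Mass balance (ρ constant): A dh/dt = −0.0154 √h.
∫ h^(−1/2) dh = −(0.0154/A) ∫ dt, giving 2√h = 2√h₀ − (0.0154/A) t.
Set h = 0: 2√h₀ = (0.0154/A) t_empty ⇒ t_empty = 2A√h₀/0.0154.
t_empty = 2·4.89·√3.51/0.0154 = 9.7800·1.8735/0.0154 = 1189.8 s.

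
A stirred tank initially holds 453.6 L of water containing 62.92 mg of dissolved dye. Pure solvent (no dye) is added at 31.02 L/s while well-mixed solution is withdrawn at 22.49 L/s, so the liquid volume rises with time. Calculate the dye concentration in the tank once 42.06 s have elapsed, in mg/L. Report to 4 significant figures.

0.01666 mg/L

Total volume: dV/dt = Q_in − Q_out = 8.53000 L/s, so V(t) = 453.6 + 8.53000 t and V(42.06) = 812.372 L.
Species balance (pure solvent in): dm/dt = −Q_out · m/V(t).
dm/m = −Q_out dt/(V₀ + 8.53000 t); integrating gives ln(m/m₀) = −(Q_out/(Q_in−Q_out)) ln(V/V₀).
m = m₀ (V₀/V)^(Q_out/(Q_in−Q_out)) = 62.92 × (453.6/812.372)^(2.63658) = 13.5369 mg.
C = m/V = 13.5369/812.372 = 0.0166634 mg/L.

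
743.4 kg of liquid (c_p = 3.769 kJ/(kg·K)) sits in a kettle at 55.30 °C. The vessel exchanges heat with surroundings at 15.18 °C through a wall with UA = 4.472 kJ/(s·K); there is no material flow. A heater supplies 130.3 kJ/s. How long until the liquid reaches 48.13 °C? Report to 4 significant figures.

662.8 s

Lumped-capacitance energy balance: M c_p dT/dt = UA(T_amb − T) + Q̇.
τ = M c_p/UA = 626.537 s; T_ss = T_amb + Q̇/UA = 15.18 + 130.3/4.472 = 44.3169 °C.
T(t) = T_ss + (T₀ − T_ss)e^(−t/τ); set T = 48.13:
t = −τ ln[(T − T_ss)/(T₀ − T_ss)] = −626.537 · ln(0.347182) = 662.818 s.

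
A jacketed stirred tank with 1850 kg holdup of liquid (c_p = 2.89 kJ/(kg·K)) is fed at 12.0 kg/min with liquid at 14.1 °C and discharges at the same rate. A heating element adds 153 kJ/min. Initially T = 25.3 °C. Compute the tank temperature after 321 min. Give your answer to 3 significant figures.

M c_p dT/dt = ṁ c_p (T_in − T) + Q̇.
τ = M/ṁ = 154.17 min; T_ss = T_in + Q̇/(ṁ c_p) = 14.1 + 153/(12.0·2.89) = 18.512 °C.
Integrating: T(t) = T_ss + (T₀ − T_ss) e^(−t/τ).
T(321) = 18.512 + (6.7882)·e^(−321/154.17) = 18.512 + (6.7882)·0.12466 = 19.358 °C.

19.4 °C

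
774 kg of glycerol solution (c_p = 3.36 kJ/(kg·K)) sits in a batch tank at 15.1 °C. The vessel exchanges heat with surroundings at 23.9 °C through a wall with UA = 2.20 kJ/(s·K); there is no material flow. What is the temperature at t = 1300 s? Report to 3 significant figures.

21.0 °C

Lumped-capacitance energy balance: M c_p dT/dt = UA(T_amb − T).
dT/dt = (T_ss − T)/τ with T_ss = T_amb = 23.900 °C, τ = M c_p/UA = 774·3.36/2.20 = 1182.1 s.
This is linear first-order; T(t) = T_ss + (T₀ − T_ss) e^(−t/τ).
T(1300) = 23.900 + (-8.8000)·0.33296 = 20.970 °C.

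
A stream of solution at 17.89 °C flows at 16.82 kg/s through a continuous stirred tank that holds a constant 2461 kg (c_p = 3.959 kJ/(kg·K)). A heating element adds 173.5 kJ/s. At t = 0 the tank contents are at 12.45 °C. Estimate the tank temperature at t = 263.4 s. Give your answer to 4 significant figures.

19.17 °C

First-law balance (no shaft work): M c_p dT/dt = ṁ c_p (T_in − T) + 173.5.
τ = M/ṁ = 146.314 s; T_ss = T_in + Q̇/(ṁ c_p) = 17.89 + 173.5/(16.82·3.959) = 20.4955 °C.
Integrating: T(t) = T_ss + (T₀ − T_ss) e^(−t/τ).
T(263.4) = 20.4955 + (-8.04548)·e^(−263.4/146.314) = 20.4955 + (-8.04548)·0.165259 = 19.1659 °C.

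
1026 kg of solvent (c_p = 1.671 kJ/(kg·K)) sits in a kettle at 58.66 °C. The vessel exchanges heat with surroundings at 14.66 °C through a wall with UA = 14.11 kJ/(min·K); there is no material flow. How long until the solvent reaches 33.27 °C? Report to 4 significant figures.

104.6 min

M c_p dT/dt = −UA(T − T_amb).
τ = M c_p/UA = 121.506 min; T_ss = T_amb = 14.6600 °C.
T(t) = T_ss + (T₀ − T_ss)e^(−t/τ); set T = 33.27:
t = −τ ln[(T − T_ss)/(T₀ − T_ss)] = −121.506 · ln(0.422955) = 104.555 min.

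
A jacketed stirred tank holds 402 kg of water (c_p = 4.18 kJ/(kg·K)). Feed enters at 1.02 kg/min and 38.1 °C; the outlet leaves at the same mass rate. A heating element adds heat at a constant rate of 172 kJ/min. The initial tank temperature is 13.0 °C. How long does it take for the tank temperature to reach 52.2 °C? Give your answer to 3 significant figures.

First-law balance (no shaft work): M c_p dT/dt = ṁ c_p (T_in − T) + 172.
τ = M/ṁ = 394.12 min; T_ss = T_in + Q̇/(ṁ c_p) = 78.441 °C.
T(t) = T_ss + (T₀ − T_ss) e^(−t/τ). Set T = 52.2:
e^(−t/τ) = (52.2 − 78.441)/(13.0 − 78.441) = 0.40099
t = −394.12 · ln(0.40099) = 360.15 min.

360 min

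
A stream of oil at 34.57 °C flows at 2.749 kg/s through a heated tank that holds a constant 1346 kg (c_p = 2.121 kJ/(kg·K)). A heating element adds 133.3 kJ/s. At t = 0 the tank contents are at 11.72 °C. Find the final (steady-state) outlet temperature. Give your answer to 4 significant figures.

57.43 °C

M c_p dT/dt = ṁ c_p (T_in − T) + Q̇.
At steady state dT/dt = 0 ⇒ T_ss = T_in + Q̇/(ṁ c_p) = 34.57 + 133.3/(2.749·2.121) = 57.4320 °C.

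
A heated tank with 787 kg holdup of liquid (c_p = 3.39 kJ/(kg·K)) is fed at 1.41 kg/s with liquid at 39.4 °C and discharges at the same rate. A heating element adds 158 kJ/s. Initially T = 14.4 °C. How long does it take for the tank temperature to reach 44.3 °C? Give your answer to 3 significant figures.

404 s

Heat balance on the well-mixed liquid: M c_p dT/dt = ṁ c_p (T_in − T) + 158.
τ = M/ṁ = 558.16 s; T_ss = T_in + Q̇/(ṁ c_p) = 72.455 °C.
T(t) = T_ss + (T₀ − T_ss) e^(−t/τ). Set T = 44.3:
e^(−t/τ) = (44.3 − 72.455)/(14.4 − 72.455) = 0.48497
t = −558.16 · ln(0.48497) = 403.92 s.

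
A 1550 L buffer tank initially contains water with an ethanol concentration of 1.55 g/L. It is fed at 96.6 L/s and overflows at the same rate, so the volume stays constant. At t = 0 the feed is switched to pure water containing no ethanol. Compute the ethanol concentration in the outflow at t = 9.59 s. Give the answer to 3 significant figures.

0.853 g/L

Mass balance on the solute (V constant): V dC/dt = Q(C_in − C).
Rewrite as dC/dt + C/τ = C_in/τ, τ = V/Q = 16.046 s.
This is linear first-order; C(t) = C_in + (C₀ − C_in) e^(−t/τ).
C(9.59) = 0 + (1.55 − 0)·e^(−9.59/16.046) = 0 + (1.5500)·0.55009 = 0.85264 g/L.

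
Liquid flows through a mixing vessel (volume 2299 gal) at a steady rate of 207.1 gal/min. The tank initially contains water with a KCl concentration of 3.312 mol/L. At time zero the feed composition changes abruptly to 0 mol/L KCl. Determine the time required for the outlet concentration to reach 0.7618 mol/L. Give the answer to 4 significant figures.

16.31 min

Transient balance on the dissolved component: V dC/dt = Q(C_in − C), so τ = V/Q = 11.1009 min.
C(t) = C_in + (C₀ − C_in) e^(−t/τ). Set C = 0.7618 and solve for t:
e^(−t/τ) = (C − C_in)/(C₀ − C_in) = (0.7618 − 0)/(3.312 − 0) = 0.230012
t = −τ ln(…) = 11.1009 × 1.46962 = 16.3142 min.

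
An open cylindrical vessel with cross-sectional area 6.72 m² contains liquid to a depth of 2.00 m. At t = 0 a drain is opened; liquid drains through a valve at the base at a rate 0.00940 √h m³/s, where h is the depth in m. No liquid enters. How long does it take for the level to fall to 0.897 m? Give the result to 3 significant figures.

668 s

With no inflow, A dh/dt = −0.00940 √h.
Separate and integrate: 2(√h − √h₀) = −(0.00940/A) t.
t = 2A(√h₀ − √h)/0.00940 = 2·6.72·(√2.00 − √0.897)/0.00940
  = 13.440 × (1.4142 − 0.94710) / 0.00940 = 667.87 s.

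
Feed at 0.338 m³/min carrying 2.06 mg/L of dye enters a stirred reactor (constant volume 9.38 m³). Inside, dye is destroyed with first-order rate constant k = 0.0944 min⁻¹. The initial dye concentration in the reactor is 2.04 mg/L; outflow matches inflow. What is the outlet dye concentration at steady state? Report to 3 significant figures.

Species balance: V dC/dt = Q C_in − Q C − k V C.
At steady state: 0 = Q C_in − (Q + kV) C_ss, so C_ss = Q C_in/(Q + kV).
C_ss = 0.338·2.06/(0.338 + 0.0944·9.38) = 0.69628/1.2235 = 0.56910 mg/L.

0.569 mg/L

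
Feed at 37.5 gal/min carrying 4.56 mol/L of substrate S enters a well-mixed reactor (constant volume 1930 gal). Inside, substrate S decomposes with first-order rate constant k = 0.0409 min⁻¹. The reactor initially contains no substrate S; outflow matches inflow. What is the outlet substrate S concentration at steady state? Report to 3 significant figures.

V dC/dt = Q(C_in − C) − k V C.
At steady state: 0 = Q C_in − (Q + kV) C_ss, so C_ss = Q C_in/(Q + kV).
C_ss = 37.5·4.56/(37.5 + 0.0409·1930) = 171.00/116.44 = 1.4686 mol/L.

1.47 mol/L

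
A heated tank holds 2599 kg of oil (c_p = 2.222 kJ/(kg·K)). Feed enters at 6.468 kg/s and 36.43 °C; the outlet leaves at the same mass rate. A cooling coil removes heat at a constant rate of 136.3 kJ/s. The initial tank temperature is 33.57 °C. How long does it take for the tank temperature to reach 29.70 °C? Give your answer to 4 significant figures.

M c_p dT/dt = ṁ c_p (T_in − T) − Q̇.
τ = M/ṁ = 401.824 s; T_ss = T_in − Q̇/(ṁ c_p) = 26.9462 °C.
T(t) = T_ss + (T₀ − T_ss) e^(−t/τ). Set T = 29.70:
e^(−t/τ) = (29.70 − 26.9462)/(33.57 − 26.9462) = 0.415742
t = −401.824 · ln(0.415742) = 352.677 s.

352.7 s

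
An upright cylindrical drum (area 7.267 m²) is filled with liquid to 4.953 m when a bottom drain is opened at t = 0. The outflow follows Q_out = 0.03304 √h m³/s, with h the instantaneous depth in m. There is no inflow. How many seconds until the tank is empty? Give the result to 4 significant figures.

A dh/dt = −Q_out = −0.03304 √h.
This is separable: 2 d(√h)/dt = −0.03304/A, so √h = √h₀ − (0.03304/(2A)) t.
Set h = 0: 2√h₀ = (0.03304/A) t_empty ⇒ t_empty = 2A√h₀/0.03304.
t_empty = 2·7.267·√4.953/0.03304 = 14.5340·2.22553/0.03304 = 978.992 s.

979.0 s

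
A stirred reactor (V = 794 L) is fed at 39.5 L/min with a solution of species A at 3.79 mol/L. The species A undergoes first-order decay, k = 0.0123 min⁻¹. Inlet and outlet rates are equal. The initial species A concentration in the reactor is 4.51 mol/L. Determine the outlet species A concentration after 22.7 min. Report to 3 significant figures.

3.40 mol/L

Species balance: V dC/dt = Q C_in − Q C − k V C.
dC/dt = (Q/V) C_in − (Q/V + k) C; effective rate a = Q/V + k = 0.049748 + 0.0123 = 0.062048 min⁻¹.
C_ss = Q C_in/(Q + kV) = 3.0387 mol/L; C(t) = C_ss + (C₀ − C_ss) e^(−a t).
C(22.7) = 3.0387 + (1.4713)·e^(−0.062048·22.7) = 3.0387 + (1.4713)·0.24451 = 3.3984 mol/L.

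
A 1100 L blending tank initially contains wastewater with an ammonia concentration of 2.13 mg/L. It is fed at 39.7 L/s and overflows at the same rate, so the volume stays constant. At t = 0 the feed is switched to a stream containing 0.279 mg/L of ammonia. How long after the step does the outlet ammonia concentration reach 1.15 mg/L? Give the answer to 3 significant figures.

Species balance: V dC/dt = Q(C_in − C) ⇒ τ = V/Q = 27.708 s.
C(t) = C_in + (C₀ − C_in) e^(−t/τ). Set C = 1.15 and solve for t:
e^(−t/τ) = (C − C_in)/(C₀ − C_in) = (1.15 − 0.279)/(2.13 − 0.279) = 0.47056
t = −τ ln(…) = 27.708 × 0.75384 = 20.887 s.

20.9 s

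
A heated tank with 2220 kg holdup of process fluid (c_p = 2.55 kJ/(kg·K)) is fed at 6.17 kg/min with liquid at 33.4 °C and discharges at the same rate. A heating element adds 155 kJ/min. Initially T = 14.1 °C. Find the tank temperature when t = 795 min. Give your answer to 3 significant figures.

M c_p dT/dt = ṁ c_p (T_in − T) + Q̇.
Rearrange: dT/dt = (T_ss − T)/τ with τ = M/ṁ = 359.81 min and T_ss = T_in + Q̇/(ṁ c_p) = 43.252 °C.
Integrating: T(t) = T_ss + (T₀ − T_ss) e^(−t/τ).
T(795) = 43.252 + (-29.152)·e^(−795/359.81) = 43.252 + (-29.152)·0.10975 = 40.052 °C.

40.1 °C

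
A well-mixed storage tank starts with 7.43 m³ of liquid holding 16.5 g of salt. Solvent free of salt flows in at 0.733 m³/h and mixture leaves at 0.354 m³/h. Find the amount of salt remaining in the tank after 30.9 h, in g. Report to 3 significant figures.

6.82 g

Let m(t) be the amount of salt. Volume: V(t) = V₀ + (Q_in − Q_out) t = 7.43 + 0.37900 t; V(30.9) = 19.141 m³.
Species balance (pure solvent in): dm/dt = −Q_out · m/V(t).
dm/m = −Q_out dt/(V₀ + 0.37900 t); integrating gives ln(m/m₀) = −(Q_out/(Q_in−Q_out)) ln(V/V₀).
m = m₀ (V₀/V)^(Q_out/(Q_in−Q_out)) = 16.5 × (7.43/19.141)^(0.93404) = 6.8173 g.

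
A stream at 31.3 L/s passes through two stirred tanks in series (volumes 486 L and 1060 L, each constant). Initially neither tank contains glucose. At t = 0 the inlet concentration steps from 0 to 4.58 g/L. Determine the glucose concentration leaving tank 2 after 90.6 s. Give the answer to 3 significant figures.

Each tank obeys Vᵢ dCᵢ/dt = Q(Cᵢ₋₁ − Cᵢ), so τᵢ = Vᵢ/Q.
τ₁ = 486/31.3 = 15.527 s; τ₂ = 1060/31.3 = 33.866 s.
Solving the cascade with C₁(0)=C₂(0)=0 gives C₂(t) = C_in[1 − (τ₁ e^(−t/τ₁) − τ₂ e^(−t/τ₂))/(τ₁ − τ₂)].
At t = 90.6: e^(−t/τ₁) = 0.0029236, e^(−t/τ₂) = 0.068889.
C₂ = 4.58·[1 − (15.527·0.0029236 − 33.866·0.068889)/(-18.339)] = 4.58·0.87526 = 4.0087 g/L.

4.01 g/L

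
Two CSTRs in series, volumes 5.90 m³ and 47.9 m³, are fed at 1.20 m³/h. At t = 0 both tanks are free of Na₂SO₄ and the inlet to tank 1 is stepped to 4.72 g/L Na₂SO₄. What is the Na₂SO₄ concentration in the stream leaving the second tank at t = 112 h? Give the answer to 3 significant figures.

Time constants: τᵢ = Vᵢ/Q for each well-mixed tank.
τ₁ = 5.90/1.20 = 4.9167 h; τ₂ = 47.9/1.20 = 39.917 h.
Solving the cascade with C₁(0)=C₂(0)=0 gives C₂(t) = C_in[1 − (τ₁ e^(−t/τ₁) − τ₂ e^(−t/τ₂))/(τ₁ − τ₂)].
At t = 112: e^(−t/τ₁) = 1.2791e-10, e^(−t/τ₂) = 0.060456.
C₂ = 4.72·[1 − (4.9167·1.2791e-10 − 39.917·0.060456)/(-35.000)] = 4.72·0.93105 = 4.3946 g/L.

4.39 g/L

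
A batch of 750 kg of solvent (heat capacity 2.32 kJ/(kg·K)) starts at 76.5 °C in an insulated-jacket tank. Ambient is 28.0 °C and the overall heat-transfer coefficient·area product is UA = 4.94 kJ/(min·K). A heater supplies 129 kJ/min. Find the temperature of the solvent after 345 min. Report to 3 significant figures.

Lumped-capacitance energy balance: M c_p dT/dt = UA(T_amb − T) + Q̇.
dT/dt = (T_ss − T)/τ with T_ss = T_amb + Q̇/UA = 28.0 + 129/4.94 = 54.113 °C, τ = M c_p/UA = 750·2.32/4.94 = 352.23 min.
Integrating: T(t) = T_ss + (T₀ − T_ss) e^(−t/τ).
T(345) = 54.113 + (22.387)·0.37551 = 62.520 °C.

62.5 °C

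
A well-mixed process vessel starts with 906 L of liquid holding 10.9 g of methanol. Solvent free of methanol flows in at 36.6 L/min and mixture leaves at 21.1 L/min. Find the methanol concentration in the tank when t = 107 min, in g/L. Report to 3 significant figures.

Let m(t) be the amount of methanol. Volume: V(t) = V₀ + (Q_in − Q_out) t = 906 + 15.500 t; V(107) = 2564.5 L.
No methanol enters, so dm/dt = −Q_out · (m/V).
dm/m = −Q_out dt/(V₀ + 15.500 t); integrating gives ln(m/m₀) = −(Q_out/(Q_in−Q_out)) ln(V/V₀).
m = m₀ (V₀/V)^(Q_out/(Q_in−Q_out)) = 10.9 × (906/2564.5)^(1.3613) = 2.6442 g.
C = m/V = 2.6442/2564.5 = 0.0010311 g/L.

0.00103 g/L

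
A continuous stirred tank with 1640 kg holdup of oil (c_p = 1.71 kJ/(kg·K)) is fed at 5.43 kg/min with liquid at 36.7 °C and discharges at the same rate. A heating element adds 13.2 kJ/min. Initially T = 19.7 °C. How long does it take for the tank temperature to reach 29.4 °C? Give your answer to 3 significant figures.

M c_p dT/dt = ṁ c_p (T_in − T) + Q̇.
τ = M/ṁ = 302.03 min; T_ss = T_in + Q̇/(ṁ c_p) = 38.122 °C.
T(t) = T_ss + (T₀ − T_ss) e^(−t/τ). Set T = 29.4:
e^(−t/τ) = (29.4 − 38.122)/(19.7 − 38.122) = 0.47344
t = −302.03 · ln(0.47344) = 225.83 min.

226 min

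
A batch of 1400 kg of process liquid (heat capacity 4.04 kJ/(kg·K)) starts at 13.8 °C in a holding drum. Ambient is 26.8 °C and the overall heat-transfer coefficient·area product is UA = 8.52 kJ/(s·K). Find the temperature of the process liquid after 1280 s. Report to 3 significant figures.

24.9 °C

Lumped-capacitance energy balance: M c_p dT/dt = UA(T_amb − T).
dT/dt = (T_ss − T)/τ with T_ss = T_amb = 26.800 °C, τ = M c_p/UA = 1400·4.04/8.52 = 663.85 s.
This is linear first-order; T(t) = T_ss + (T₀ − T_ss) e^(−t/τ).
T(1280) = 26.800 + (-13.000)·0.14542 = 24.910 °C.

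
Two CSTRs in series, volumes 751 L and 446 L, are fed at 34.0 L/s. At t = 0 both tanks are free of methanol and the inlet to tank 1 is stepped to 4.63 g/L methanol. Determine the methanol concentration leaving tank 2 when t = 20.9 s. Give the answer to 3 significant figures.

Time constants: τᵢ = Vᵢ/Q for each well-mixed tank.
τ₁ = 751/34.0 = 22.088 s; τ₂ = 446/34.0 = 13.118 s.
Solving the cascade with C₁(0)=C₂(0)=0 gives C₂(t) = C_in[1 − (τ₁ e^(−t/τ₁) − τ₂ e^(−t/τ₂))/(τ₁ − τ₂)].
At t = 20.9: e^(−t/τ₁) = 0.38821, e^(−t/τ₂) = 0.20326.
C₂ = 4.63·[1 − (22.088·0.38821 − 13.118·0.20326)/(8.9706)] = 4.63·0.34133 = 1.5804 g/L.

1.58 g/L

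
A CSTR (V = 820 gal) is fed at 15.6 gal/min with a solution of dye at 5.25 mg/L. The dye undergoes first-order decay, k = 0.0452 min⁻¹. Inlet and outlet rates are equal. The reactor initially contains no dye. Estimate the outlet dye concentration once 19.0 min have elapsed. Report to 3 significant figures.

V dC/dt = Q(C_in − C) − k V C.
This is linear with rate a = Q/V + k = 0.064224 min⁻¹.
C_ss = Q C_in/(Q + kV) = 1.5551 mg/L; C(t) = C_ss + (C₀ − C_ss) e^(−a t).
C(19.0) = 1.5551 + (-1.5551)·e^(−0.064224·19.0) = 1.5551 + (-1.5551)·0.29515 = 1.0961 mg/L.

1.10 mg/L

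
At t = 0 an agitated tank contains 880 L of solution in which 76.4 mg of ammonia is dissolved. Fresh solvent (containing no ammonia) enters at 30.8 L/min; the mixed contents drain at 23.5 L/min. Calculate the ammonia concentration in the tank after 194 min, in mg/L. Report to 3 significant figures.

Total volume: dV/dt = Q_in − Q_out = 7.3000 L/min, so V(t) = 880 + 7.3000 t and V(194) = 2296.2 L.
No ammonia enters, so dm/dt = −Q_out · (m/V).
dm/m = −Q_out dt/(V₀ + 7.3000 t); integrating gives ln(m/m₀) = −(Q_out/(Q_in−Q_out)) ln(V/V₀).
m = m₀ (V₀/V)^(Q_out/(Q_in−Q_out)) = 76.4 × (880/2296.2)^(3.2192) = 3.4851 mg.
C = m/V = 3.4851/2296.2 = 0.0015178 mg/L.

0.00152 mg/L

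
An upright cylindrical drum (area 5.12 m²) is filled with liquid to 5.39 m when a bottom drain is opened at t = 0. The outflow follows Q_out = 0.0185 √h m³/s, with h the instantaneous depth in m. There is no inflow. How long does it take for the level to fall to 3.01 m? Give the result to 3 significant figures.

325 s

Volume balance on the tank: A dh/dt = −0.0185 √h.
∫ h^(−1/2) dh = −(0.0185/A) ∫ dt, giving 2√h = 2√h₀ − (0.0185/A) t.
t = 2A(√h₀ − √h)/0.0185 = 2·5.12·(√5.39 − √3.01)/0.0185
  = 10.240 × (2.3216 − 1.7349) / 0.0185 = 324.75 s.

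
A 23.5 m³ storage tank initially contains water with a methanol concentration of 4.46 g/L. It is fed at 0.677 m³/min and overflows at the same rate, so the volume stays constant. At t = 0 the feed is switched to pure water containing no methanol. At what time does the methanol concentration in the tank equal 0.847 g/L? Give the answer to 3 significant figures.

Transient balance on the dissolved component: V dC/dt = Q(C_in − C), so τ = V/Q = 34.712 min.
C(t) = C_in + (C₀ − C_in) e^(−t/τ). Set C = 0.847 and solve for t:
e^(−t/τ) = (C − C_in)/(C₀ − C_in) = (0.847 − 0)/(4.46 − 0) = 0.18991
t = −τ ln(…) = 34.712 × 1.6612 = 57.664 min.

57.7 min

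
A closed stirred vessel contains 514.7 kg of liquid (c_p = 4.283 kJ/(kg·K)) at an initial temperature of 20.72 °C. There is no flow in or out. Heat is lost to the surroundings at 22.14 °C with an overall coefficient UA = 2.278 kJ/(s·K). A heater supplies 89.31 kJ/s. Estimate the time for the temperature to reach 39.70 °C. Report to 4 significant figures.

First-law balance (no shaft work): M c_p dT/dt = −UA(T − T_amb) + Q̇.
τ = M c_p/UA = 967.717 s; T_ss = T_amb + Q̇/UA = 22.14 + 89.31/2.278 = 61.3454 °C.
T(t) = T_ss + (T₀ − T_ss)e^(−t/τ); set T = 39.70:
t = −τ ln[(T − T_ss)/(T₀ − T_ss)] = −967.717 · ln(0.532805) = 609.274 s.

609.3 s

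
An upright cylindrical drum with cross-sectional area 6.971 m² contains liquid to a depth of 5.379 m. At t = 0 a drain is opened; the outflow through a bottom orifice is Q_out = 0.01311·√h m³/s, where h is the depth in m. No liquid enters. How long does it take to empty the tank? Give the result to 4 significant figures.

Accumulation of liquid (constant cross-section A): A dh/dt = −0.01311 √h.
∫ h^(−1/2) dh = −(0.01311/A) ∫ dt, giving 2√h = 2√h₀ − (0.01311/A) t.
Set h = 0: 2√h₀ = (0.01311/A) t_empty ⇒ t_empty = 2A√h₀/0.01311.
t_empty = 2·6.971·√5.379/0.01311 = 13.9420·2.31927/0.01311 = 2466.45 s.

2466 s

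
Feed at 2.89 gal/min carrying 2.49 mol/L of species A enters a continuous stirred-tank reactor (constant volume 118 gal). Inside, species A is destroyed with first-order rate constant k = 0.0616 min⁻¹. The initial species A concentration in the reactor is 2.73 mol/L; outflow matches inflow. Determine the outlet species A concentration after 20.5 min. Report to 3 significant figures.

Accumulation = in − out − consumed: V dC/dt = Q C_in − Q C − k V C.
This is linear with rate a = Q/V + k = 0.086092 min⁻¹.
C_ss = Q C_in/(Q + kV) = 0.70836 mol/L; C(t) = C_ss + (C₀ − C_ss) e^(−a t).
C(20.5) = 0.70836 + (2.0216)·e^(−0.086092·20.5) = 0.70836 + (2.0216)·0.17121 = 1.0545 mol/L.

1.05 mol/L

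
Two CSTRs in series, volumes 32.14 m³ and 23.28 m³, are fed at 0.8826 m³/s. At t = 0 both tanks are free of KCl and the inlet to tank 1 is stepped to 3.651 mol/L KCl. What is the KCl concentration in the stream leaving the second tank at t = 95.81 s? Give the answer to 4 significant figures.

2.951 mol/L

Each tank obeys Vᵢ dCᵢ/dt = Q(Cᵢ₋₁ − Cᵢ), so τᵢ = Vᵢ/Q.
τ₁ = 32.14/0.8826 = 36.4151 s; τ₂ = 23.28/0.8826 = 26.3766 s.
Solving the cascade with C₁(0)=C₂(0)=0 gives C₂(t) = C_in[1 − (τ₁ e^(−t/τ₁) − τ₂ e^(−t/τ₂))/(τ₁ − τ₂)].
At t = 95.81: e^(−t/τ₁) = 0.0720029, e^(−t/τ₂) = 0.0264530.
C₂ = 3.651·[1 − (36.4151·0.0720029 − 26.3766·0.0264530)/(10.0385)] = 3.651·0.808313 = 2.95115 mol/L.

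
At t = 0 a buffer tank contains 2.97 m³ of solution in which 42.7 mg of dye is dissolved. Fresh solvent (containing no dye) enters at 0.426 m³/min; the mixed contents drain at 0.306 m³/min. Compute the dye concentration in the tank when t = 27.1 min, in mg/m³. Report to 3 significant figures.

Total volume: dV/dt = Q_in − Q_out = 0.12000 m³/min, so V(t) = 2.97 + 0.12000 t and V(27.1) = 6.2220 m³.
Species balance (pure solvent in): dm/dt = −Q_out · m/V(t).
dm/m = −Q_out dt/(V₀ + 0.12000 t); integrating gives ln(m/m₀) = −(Q_out/(Q_in−Q_out)) ln(V/V₀).
m = m₀ (V₀/V)^(Q_out/(Q_in−Q_out)) = 42.7 × (2.97/6.2220)^(2.5500) = 6.4779 mg.
C = m/V = 6.4779/6.2220 = 1.0411 mg/m³.

1.04 mg/m³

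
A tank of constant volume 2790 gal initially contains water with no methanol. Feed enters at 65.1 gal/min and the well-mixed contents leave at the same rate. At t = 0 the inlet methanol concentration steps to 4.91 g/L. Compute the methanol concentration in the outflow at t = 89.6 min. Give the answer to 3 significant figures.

4.30 g/L

Unsteady species balance (constant V, well mixed): V dC/dt = Q(C_in − C).
Time constant τ = V/Q = 2790/65.1 = 42.857 min.
This is linear first-order; C(t) = C_in + (C₀ − C_in) e^(−t/τ).
C(89.6) = 4.91 + (0 − 4.91)·e^(−89.6/42.857) = 4.91 + (-4.9100)·0.12360 = 4.3031 g/L.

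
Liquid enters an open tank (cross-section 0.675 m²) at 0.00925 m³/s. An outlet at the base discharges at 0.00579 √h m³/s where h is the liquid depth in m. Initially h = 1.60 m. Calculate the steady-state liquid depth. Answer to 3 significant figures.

Accumulation of liquid (constant cross-section A): A dh/dt = Q_in − 0.00579 √h. At steady state dh/dt = 0:
Q_in = 0.00579 √h_ss ⇒ √h_ss = 0.00925/0.00579 = 1.5976.
h_ss = 1.5976² = 2.5523 m. (Since h₀ = 1.60 m < h_ss, the level will rise toward this value.)

2.55 m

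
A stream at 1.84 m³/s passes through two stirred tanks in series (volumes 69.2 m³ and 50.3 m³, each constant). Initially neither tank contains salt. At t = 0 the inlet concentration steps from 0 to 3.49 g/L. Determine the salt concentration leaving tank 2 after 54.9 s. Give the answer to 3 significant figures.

1.77 g/L

Each tank obeys Vᵢ dCᵢ/dt = Q(Cᵢ₋₁ − Cᵢ), so τᵢ = Vᵢ/Q.
τ₁ = 69.2/1.84 = 37.609 s; τ₂ = 50.3/1.84 = 27.337 s.
Tank 1: C₁ = C_in(1 − e^(−t/τ₁)). Tank 2 (τ₁ ≠ τ₂): C₂ = C_in[1 − (τ₁ e^(−t/τ₁) − τ₂ e^(−t/τ₂))/(τ₁ − τ₂)].
At t = 54.9: e^(−t/τ₁) = 0.23229, e^(−t/τ₂) = 0.13422.
C₂ = 3.49·[1 − (37.609·0.23229 − 27.337·0.13422)/(10.272)] = 3.49·0.50671 = 1.7684 g/L.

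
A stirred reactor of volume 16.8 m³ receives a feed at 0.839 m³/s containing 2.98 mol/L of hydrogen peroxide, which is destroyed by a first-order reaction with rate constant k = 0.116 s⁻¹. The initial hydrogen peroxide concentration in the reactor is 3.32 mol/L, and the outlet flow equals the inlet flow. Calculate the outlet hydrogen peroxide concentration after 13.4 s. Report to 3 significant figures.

1.16 mol/L

Accumulation = in − out − consumed: V dC/dt = Q C_in − Q C − k V C.
This is linear with rate a = Q/V + k = 0.16594 s⁻¹.
C_ss = Q C_in/(Q + kV) = 0.89684 mol/L; C(t) = C_ss + (C₀ − C_ss) e^(−a t).
C(13.4) = 0.89684 + (2.4232)·e^(−0.16594·13.4) = 0.89684 + (2.4232)·0.10822 = 1.1591 mol/L.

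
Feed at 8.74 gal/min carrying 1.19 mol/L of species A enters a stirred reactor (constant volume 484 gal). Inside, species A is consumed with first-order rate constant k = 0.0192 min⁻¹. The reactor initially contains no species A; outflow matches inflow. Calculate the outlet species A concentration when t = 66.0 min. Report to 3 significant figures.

0.527 mol/L

Species balance: V dC/dt = Q C_in − Q C − k V C.
This is linear with rate a = Q/V + k = 0.037258 min⁻¹.
C_ss = Q C_in/(Q + kV) = 0.57676 mol/L; C(t) = C_ss + (C₀ − C_ss) e^(−a t).
C(66.0) = 0.57676 + (-0.57676)·e^(−0.037258·66.0) = 0.57676 + (-0.57676)·0.085519 = 0.52744 mol/L.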